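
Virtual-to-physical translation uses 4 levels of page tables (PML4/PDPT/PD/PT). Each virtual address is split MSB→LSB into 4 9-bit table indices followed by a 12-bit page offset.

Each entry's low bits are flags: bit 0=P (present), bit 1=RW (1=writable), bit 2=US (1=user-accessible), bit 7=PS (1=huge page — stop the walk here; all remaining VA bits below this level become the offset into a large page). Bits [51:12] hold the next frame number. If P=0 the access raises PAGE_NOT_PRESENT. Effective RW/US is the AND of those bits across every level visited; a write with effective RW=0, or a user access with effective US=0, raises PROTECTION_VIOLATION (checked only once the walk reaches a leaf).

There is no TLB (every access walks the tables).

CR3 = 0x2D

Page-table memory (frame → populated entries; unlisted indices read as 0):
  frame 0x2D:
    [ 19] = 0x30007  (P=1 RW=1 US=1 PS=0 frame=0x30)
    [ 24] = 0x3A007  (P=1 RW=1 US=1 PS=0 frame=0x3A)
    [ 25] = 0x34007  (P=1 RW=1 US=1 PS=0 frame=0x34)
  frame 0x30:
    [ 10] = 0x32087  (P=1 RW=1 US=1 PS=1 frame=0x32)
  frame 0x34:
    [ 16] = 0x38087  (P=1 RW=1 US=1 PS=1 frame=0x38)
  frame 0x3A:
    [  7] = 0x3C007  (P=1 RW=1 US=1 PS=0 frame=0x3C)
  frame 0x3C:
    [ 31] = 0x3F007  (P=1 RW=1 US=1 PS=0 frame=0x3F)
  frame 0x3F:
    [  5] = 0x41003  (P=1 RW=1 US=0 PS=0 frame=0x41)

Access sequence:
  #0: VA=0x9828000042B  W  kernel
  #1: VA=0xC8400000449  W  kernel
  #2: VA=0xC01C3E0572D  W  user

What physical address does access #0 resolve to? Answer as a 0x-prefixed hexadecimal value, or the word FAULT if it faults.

Per-access translation:
#0 VA=0x9828000042B (w,kernel):
  L0 @0x2D[19] → 0x30007  P=1,RW=1,US=1,PS=0
  L1 @0x30[10] → 0x32087  P=1,RW=1,US=1,PS=1
  ⇒ phys 0x3242B (huge @L1)  [2 reads]
#1 VA=0xC8400000449 (w,kernel):
  L0 @0x2D[25] → 0x34007  P=1,RW=1,US=1,PS=0
  L1 @0x34[16] → 0x38087  P=1,RW=1,US=1,PS=1
  ⇒ phys 0x38449 (huge @L1)  [2 reads]
#2 VA=0xC01C3E0572D (w,user):
  L0 @0x2D[24] → 0x3A007  P=1,RW=1,US=1,PS=0
  L1 @0x3A[7] → 0x3C007  P=1,RW=1,US=1,PS=0
  L2 @0x3C[31] → 0x3F007  P=1,RW=1,US=1,PS=0
  L3 @0x3F[5] → 0x41003  P=1,RW=1,US=0,PS=0
  → PROTECTION_VIOLATION  (4 entries read)

Access #0 PA: 0x3242B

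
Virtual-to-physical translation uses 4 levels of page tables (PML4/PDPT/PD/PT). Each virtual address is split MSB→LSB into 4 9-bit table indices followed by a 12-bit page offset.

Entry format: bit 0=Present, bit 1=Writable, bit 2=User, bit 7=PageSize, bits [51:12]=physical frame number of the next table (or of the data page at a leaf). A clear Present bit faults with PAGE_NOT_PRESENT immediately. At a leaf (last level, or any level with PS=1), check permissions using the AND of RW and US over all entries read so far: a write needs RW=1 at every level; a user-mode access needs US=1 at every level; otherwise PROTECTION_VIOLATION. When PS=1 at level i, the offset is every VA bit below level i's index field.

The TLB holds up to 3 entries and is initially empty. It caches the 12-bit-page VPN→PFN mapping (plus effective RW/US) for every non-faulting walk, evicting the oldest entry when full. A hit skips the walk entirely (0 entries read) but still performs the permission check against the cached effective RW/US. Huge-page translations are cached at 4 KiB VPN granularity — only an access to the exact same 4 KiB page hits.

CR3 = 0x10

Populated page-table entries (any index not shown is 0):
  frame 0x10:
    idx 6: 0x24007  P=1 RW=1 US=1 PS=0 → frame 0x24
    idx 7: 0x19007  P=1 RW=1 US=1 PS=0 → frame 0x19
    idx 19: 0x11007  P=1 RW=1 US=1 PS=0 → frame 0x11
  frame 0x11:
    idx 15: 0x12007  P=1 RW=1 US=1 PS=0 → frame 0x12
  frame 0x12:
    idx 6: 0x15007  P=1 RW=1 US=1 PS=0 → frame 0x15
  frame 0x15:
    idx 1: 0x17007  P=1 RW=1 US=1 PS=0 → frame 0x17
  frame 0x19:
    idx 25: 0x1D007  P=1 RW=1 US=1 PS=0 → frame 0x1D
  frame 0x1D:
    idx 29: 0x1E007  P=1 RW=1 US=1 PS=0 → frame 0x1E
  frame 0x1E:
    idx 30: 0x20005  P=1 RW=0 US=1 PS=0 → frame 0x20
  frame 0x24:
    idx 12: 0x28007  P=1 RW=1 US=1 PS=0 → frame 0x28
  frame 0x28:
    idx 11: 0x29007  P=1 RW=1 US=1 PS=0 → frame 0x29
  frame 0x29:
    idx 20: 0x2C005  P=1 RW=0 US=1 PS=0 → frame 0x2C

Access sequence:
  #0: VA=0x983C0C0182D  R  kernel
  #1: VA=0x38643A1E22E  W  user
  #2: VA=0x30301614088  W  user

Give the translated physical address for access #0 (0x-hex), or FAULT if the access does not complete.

Walk each access:
#0 VA=0x983C0C0182D (r,kernel):
  lvl0: tbl 0x10, slot 19 ⇒ 0x11007 (P1/RW1/US1/PS0)
  lvl1: tbl 0x11, slot 15 ⇒ 0x12007 (P1/RW1/US1/PS0)
  lvl2: tbl 0x12, slot 6 ⇒ 0x15007 (P1/RW1/US1/PS0)
  lvl3: tbl 0x15, slot 1 ⇒ 0x17007 (P1/RW1/US1/PS0)
  ⇒ phys 0x1782D  [4 reads]
#1 VA=0x38643A1E22E (w,user):
  lvl0: tbl 0x10, slot 7 ⇒ 0x19007 (P1/RW1/US1/PS0)
  lvl1: tbl 0x19, slot 25 ⇒ 0x1D007 (P1/RW1/US1/PS0)
  lvl2: tbl 0x1D, slot 29 ⇒ 0x1E007 (P1/RW1/US1/PS0)
  lvl3: tbl 0x1E, slot 30 ⇒ 0x20005 (P1/RW0/US1/PS0)
  → PROTECTION_VIOLATION  (4 entries read)
#2 VA=0x30301614088 (w,user):
  lvl0: tbl 0x10, slot 6 ⇒ 0x24007 (P1/RW1/US1/PS0)
  lvl1: tbl 0x24, slot 12 ⇒ 0x28007 (P1/RW1/US1/PS0)
  lvl2: tbl 0x28, slot 11 ⇒ 0x29007 (P1/RW1/US1/PS0)
  lvl3: tbl 0x29, slot 20 ⇒ 0x2C005 (P1/RW0/US1/PS0)
  → PROTECTION_VIOLATION  (4 entries read)

Access #0 PA: 0x1782D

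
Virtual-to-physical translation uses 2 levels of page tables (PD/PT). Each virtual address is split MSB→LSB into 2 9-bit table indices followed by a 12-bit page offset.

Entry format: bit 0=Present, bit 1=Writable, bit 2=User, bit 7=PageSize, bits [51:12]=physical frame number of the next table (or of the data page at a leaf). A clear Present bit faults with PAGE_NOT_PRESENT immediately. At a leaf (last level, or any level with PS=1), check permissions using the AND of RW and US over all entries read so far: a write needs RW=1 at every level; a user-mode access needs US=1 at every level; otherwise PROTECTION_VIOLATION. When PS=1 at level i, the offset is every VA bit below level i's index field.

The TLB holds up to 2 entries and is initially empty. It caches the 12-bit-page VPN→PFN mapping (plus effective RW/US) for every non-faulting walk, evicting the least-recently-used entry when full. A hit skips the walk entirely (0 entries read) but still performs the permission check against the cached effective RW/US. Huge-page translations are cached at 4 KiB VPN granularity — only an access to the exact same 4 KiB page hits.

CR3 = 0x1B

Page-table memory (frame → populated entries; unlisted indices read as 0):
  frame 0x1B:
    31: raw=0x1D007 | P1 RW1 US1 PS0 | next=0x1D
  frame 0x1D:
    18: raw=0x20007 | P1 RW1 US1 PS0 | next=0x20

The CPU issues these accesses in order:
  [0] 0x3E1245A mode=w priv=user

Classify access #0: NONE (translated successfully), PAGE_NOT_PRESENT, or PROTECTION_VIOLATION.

Trace:
#0 VA=0x3E1245A (w,user):
  L0: frame=0x1B idx=31 entry=0x1D007 [P=1 RW=1 US=1 PS=0]
  L1: frame=0x1D idx=18 entry=0x20007 [P=1 RW=1 US=1 PS=0]
  ✓ 0x2045A  — 2 lookups

Access #0 fault: NONE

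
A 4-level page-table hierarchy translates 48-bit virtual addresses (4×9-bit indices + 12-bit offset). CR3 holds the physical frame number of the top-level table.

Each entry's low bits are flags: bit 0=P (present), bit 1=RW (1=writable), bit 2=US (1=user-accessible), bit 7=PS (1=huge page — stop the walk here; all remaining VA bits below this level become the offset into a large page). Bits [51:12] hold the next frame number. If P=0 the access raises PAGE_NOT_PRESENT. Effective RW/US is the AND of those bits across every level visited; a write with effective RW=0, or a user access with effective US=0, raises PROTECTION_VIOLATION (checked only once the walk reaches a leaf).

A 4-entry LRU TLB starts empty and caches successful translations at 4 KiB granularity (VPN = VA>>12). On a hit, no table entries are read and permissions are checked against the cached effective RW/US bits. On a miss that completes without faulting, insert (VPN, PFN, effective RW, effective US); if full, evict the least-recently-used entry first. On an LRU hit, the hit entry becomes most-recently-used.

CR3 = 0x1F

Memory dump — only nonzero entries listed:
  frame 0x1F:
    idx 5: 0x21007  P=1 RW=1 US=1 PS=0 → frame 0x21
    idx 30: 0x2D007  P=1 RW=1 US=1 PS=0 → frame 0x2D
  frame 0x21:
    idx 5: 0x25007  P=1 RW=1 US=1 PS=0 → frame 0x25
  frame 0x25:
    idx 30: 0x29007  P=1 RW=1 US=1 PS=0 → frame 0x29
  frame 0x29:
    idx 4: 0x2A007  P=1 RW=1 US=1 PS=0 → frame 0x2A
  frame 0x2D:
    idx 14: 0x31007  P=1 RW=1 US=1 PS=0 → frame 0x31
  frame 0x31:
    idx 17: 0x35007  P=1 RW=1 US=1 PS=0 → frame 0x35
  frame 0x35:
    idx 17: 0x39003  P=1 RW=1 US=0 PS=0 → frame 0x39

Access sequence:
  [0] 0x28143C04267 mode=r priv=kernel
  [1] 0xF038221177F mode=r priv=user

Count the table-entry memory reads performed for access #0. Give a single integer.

Trace:
#0 VA=0x28143C04267 (r,kernel):
  lvl0: tbl 0x1F, slot 5 ⇒ 0x21007 (P1/RW1/US1/PS0)
  lvl1: tbl 0x21, slot 5 ⇒ 0x25007 (P1/RW1/US1/PS0)
  lvl2: tbl 0x25, slot 30 ⇒ 0x29007 (P1/RW1/US1/PS0)
  lvl3: tbl 0x29, slot 4 ⇒ 0x2A007 (P1/RW1/US1/PS0)
  ✓ 0x2A267  — 4 lookups
#1 VA=0xF038221177F (r,user):
  lvl0: tbl 0x1F, slot 30 ⇒ 0x2D007 (P1/RW1/US1/PS0)
  lvl1: tbl 0x2D, slot 14 ⇒ 0x31007 (P1/RW1/US1/PS0)
  lvl2: tbl 0x31, slot 17 ⇒ 0x35007 (P1/RW1/US1/PS0)
  lvl3: tbl 0x35, slot 17 ⇒ 0x39003 (P1/RW1/US0/PS0)
  ⇒ fault: PROTECTION_VIOLATION  — 4 lookups

Entries read for #0: 4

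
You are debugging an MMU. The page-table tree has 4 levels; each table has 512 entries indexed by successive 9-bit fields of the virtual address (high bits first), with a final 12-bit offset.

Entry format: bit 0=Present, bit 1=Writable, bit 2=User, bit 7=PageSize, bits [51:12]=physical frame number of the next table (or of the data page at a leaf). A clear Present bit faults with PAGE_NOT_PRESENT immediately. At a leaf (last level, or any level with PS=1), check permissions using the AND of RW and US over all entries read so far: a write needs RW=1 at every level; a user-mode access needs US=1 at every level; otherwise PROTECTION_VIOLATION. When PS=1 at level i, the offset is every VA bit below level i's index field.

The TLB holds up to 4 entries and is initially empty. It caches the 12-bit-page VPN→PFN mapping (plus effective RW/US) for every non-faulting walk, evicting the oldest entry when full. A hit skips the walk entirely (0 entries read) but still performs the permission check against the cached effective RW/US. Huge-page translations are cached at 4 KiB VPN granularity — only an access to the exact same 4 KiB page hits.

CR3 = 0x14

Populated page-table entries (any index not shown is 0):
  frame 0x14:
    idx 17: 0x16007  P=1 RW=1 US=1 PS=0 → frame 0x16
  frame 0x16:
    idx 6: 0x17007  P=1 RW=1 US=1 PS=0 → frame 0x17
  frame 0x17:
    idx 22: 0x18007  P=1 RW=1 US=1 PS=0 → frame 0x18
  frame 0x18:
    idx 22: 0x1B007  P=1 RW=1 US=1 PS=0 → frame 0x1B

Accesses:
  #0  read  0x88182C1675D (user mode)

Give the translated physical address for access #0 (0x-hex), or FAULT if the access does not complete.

Trace:
#0 VA=0x88182C1675D (r,user):
  L0: frame=0x14 idx=17 entry=0x16007 [P=1 RW=1 US=1 PS=0]
  L1: frame=0x16 idx=6 entry=0x17007 [P=1 RW=1 US=1 PS=0]
  L2: frame=0x17 idx=22 entry=0x18007 [P=1 RW=1 US=1 PS=0]
  L3: frame=0x18 idx=22 entry=0x1B007 [P=1 RW=1 US=1 PS=0]
  ⇒ phys 0x1B75D  [4 reads]

Access #0 PA: 0x1B75D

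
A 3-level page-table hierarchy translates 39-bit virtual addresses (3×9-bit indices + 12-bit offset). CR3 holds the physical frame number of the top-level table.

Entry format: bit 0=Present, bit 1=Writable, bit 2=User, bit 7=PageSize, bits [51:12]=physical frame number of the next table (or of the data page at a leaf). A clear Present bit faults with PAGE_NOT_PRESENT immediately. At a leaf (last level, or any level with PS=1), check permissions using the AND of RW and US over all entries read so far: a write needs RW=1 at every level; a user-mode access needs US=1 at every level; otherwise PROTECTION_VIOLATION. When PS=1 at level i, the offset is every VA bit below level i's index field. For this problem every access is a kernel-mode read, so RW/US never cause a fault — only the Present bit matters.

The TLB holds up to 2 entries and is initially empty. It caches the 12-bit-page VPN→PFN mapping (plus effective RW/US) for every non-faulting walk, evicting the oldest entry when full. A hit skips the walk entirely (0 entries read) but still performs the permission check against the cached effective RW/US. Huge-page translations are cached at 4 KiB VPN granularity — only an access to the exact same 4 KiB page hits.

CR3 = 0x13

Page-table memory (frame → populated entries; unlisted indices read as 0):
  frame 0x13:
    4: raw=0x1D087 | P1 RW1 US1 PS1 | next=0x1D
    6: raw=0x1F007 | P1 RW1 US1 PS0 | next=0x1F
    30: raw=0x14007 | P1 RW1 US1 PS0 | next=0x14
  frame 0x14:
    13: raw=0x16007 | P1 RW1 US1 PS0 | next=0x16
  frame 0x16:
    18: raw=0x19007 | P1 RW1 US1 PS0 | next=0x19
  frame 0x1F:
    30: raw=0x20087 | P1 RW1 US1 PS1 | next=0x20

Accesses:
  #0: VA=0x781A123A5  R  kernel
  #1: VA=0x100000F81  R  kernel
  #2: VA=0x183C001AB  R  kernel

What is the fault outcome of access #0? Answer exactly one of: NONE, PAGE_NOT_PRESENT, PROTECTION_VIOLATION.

Trace:
#0 VA=0x781A123A5 (r,kernel):
  L0 @0x13[30] → 0x14007  P=1,RW=1,US=1,PS=0
  L1 @0x14[13] → 0x16007  P=1,RW=1,US=1,PS=0
  L2 @0x16[18] → 0x19007  P=1,RW=1,US=1,PS=0
  → PA=0x193A5  (3 entries read)
#1 VA=0x100000F81 (r,kernel):
  L0 @0x13[4] → 0x1D087  P=1,RW=1,US=1,PS=1
  → PA=0x1DF81 (huge @L0)  (1 entries read)
#2 VA=0x183C001AB (r,kernel):
  L0 @0x13[6] → 0x1F007  P=1,RW=1,US=1,PS=0
  L1 @0x1F[30] → 0x20087  P=1,RW=1,US=1,PS=1
  → PA=0x201AB (huge @L1)  (2 entries read)

Access #0 fault: NONE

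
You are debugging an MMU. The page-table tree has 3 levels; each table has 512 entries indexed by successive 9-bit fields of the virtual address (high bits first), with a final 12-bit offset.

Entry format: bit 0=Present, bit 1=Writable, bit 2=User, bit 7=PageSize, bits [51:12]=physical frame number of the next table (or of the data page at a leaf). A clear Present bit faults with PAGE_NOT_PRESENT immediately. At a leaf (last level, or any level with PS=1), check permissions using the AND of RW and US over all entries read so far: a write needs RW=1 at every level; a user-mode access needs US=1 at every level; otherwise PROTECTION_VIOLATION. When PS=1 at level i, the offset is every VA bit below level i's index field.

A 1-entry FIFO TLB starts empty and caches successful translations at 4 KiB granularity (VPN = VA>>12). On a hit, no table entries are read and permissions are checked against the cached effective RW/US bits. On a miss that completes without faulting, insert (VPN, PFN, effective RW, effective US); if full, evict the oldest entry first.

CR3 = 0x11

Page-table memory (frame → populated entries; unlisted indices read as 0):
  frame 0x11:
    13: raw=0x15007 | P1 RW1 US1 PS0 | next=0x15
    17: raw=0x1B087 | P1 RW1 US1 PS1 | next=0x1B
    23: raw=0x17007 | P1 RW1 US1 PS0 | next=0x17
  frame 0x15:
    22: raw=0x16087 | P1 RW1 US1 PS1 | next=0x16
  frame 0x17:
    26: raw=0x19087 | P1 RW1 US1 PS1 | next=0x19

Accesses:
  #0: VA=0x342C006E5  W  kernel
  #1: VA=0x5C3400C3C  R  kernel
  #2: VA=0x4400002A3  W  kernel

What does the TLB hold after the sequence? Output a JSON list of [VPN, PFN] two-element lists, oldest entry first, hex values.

Walk each access:
#0 VA=0x342C006E5 (w,kernel):
  L0: frame=0x11 idx=13 entry=0x15007 [P=1 RW=1 US=1 PS=0]
  L1: frame=0x15 idx=22 entry=0x16087 [P=1 RW=1 US=1 PS=1]
  ✓ 0x166E5 (huge @L1)  — 2 lookups
#1 VA=0x5C3400C3C (r,kernel):
  L0: frame=0x11 idx=23 entry=0x17007 [P=1 RW=1 US=1 PS=0]
  L1: frame=0x17 idx=26 entry=0x19087 [P=1 RW=1 US=1 PS=1]
  ✓ 0x19C3C (huge @L1)  — 2 lookups
#2 VA=0x4400002A3 (w,kernel):
  L0: frame=0x11 idx=17 entry=0x1B087 [P=1 RW=1 US=1 PS=1]
  ✓ 0x1B2A3 (huge @L0)  — 1 lookups

TLB: [["0x440000", "0x1B"]]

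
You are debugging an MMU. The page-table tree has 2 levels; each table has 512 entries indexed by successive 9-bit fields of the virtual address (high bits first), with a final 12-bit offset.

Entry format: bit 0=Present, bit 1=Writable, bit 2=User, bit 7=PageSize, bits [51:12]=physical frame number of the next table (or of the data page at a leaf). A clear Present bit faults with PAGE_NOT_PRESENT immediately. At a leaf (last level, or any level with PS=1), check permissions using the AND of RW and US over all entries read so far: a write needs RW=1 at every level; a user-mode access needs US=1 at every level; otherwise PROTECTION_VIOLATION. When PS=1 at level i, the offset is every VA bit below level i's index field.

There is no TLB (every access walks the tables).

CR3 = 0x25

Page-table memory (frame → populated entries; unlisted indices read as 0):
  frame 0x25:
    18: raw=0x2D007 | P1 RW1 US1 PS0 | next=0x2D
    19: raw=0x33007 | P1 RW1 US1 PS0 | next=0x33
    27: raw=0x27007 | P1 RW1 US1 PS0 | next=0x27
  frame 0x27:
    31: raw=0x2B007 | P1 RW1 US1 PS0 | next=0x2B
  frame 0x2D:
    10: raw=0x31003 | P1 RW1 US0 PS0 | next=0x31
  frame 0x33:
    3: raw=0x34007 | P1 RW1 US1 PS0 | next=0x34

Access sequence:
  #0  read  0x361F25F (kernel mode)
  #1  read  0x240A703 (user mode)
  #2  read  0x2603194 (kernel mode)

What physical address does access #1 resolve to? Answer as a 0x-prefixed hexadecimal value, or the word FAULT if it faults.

Walk each access:
#0 VA=0x361F25F (r,kernel):
  L0 @0x25[27] → 0x27007  P=1,RW=1,US=1,PS=0
  L1 @0x27[31] → 0x2B007  P=1,RW=1,US=1,PS=0
  ✓ 0x2B25F  — 2 lookups
#1 VA=0x240A703 (r,user):
  L0 @0x25[18] → 0x2D007  P=1,RW=1,US=1,PS=0
  L1 @0x2D[10] → 0x31003  P=1,RW=1,US=0,PS=0
  ⇒ fault: PROTECTION_VIOLATION  — 2 lookups
#2 VA=0x2603194 (r,kernel):
  L0 @0x25[19] → 0x33007  P=1,RW=1,US=1,PS=0
  L1 @0x33[3] → 0x34007  P=1,RW=1,US=1,PS=0
  ✓ 0x34194  — 2 lookups

Access #1 PA: FAULT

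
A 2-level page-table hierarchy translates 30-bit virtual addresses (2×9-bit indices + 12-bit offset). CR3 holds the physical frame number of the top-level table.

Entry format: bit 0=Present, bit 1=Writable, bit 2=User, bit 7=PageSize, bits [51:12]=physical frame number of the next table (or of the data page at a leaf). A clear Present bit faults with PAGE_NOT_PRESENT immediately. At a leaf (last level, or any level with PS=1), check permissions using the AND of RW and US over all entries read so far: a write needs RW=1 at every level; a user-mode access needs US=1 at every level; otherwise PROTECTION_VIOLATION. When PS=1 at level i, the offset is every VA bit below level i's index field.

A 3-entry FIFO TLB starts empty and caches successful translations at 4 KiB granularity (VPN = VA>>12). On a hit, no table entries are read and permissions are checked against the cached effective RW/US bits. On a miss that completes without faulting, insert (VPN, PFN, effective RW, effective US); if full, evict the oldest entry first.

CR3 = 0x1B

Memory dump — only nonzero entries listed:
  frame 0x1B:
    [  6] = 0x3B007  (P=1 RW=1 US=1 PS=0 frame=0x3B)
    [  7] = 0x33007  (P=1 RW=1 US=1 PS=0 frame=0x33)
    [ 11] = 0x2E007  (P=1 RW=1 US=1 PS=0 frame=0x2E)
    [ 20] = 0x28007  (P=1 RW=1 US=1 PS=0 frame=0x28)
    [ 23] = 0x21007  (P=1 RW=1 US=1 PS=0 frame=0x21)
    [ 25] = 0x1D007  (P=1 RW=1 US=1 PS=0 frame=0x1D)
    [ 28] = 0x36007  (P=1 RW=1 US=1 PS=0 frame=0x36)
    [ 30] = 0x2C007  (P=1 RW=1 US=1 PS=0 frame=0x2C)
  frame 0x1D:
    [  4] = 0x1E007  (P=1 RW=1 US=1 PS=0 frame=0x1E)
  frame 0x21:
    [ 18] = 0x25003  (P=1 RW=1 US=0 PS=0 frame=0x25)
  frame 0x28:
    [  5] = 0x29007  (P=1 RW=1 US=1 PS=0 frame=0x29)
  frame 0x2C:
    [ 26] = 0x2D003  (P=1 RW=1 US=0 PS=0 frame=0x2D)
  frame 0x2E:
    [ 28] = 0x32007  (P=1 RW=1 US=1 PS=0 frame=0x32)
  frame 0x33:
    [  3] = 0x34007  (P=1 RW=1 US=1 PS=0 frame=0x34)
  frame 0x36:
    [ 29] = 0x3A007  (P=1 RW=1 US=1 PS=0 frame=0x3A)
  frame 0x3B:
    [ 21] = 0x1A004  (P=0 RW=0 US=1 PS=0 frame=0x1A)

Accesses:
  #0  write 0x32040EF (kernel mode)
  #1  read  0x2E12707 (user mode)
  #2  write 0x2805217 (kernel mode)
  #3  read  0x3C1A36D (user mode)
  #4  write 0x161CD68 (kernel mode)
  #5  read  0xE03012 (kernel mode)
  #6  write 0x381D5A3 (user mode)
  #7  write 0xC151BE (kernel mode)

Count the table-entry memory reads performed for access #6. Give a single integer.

Trace:
#0 VA=0x32040EF (w,kernel):
  L0 @0x1B[25] → 0x1D007  P=1,RW=1,US=1,PS=0
  L1 @0x1D[4] → 0x1E007  P=1,RW=1,US=1,PS=0
  → PA=0x1E0EF  (2 entries read)
#1 VA=0x2E12707 (r,user):
  L0 @0x1B[23] → 0x21007  P=1,RW=1,US=1,PS=0
  L1 @0x21[18] → 0x25003  P=1,RW=1,US=0,PS=0
  → PROTECTION_VIOLATION  (2 entries read)
#2 VA=0x2805217 (w,kernel):
  L0 @0x1B[20] → 0x28007  P=1,RW=1,US=1,PS=0
  L1 @0x28[5] → 0x29007  P=1,RW=1,US=1,PS=0
  → PA=0x29217  (2 entries read)
#3 VA=0x3C1A36D (r,user):
  L0 @0x1B[30] → 0x2C007  P=1,RW=1,US=1,PS=0
  L1 @0x2C[26] → 0x2D003  P=1,RW=1,US=0,PS=0
  → PROTECTION_VIOLATION  (2 entries read)
#4 VA=0x161CD68 (w,kernel):
  L0 @0x1B[11] → 0x2E007  P=1,RW=1,US=1,PS=0
  L1 @0x2E[28] → 0x32007  P=1,RW=1,US=1,PS=0
  → PA=0x32D68  (2 entries read)
#5 VA=0xE03012 (r,kernel):
  L0 @0x1B[7] → 0x33007  P=1,RW=1,US=1,PS=0
  L1 @0x33[3] → 0x34007  P=1,RW=1,US=1,PS=0
  → PA=0x34012  (2 entries read)
#6 VA=0x381D5A3 (w,user):
  L0 @0x1B[28] → 0x36007  P=1,RW=1,US=1,PS=0
  L1 @0x36[29] → 0x3A007  P=1,RW=1,US=1,PS=0
  → PA=0x3A5A3  (2 entries read)
#7 VA=0xC151BE (w,kernel):
  L0 @0x1B[6] → 0x3B007  P=1,RW=1,US=1,PS=0
  L1 @0x3B[21] → 0x1A004  P=0,RW=0,US=1,PS=0
  → PAGE_NOT_PRESENT  (2 entries read)

Entries read for #6: 2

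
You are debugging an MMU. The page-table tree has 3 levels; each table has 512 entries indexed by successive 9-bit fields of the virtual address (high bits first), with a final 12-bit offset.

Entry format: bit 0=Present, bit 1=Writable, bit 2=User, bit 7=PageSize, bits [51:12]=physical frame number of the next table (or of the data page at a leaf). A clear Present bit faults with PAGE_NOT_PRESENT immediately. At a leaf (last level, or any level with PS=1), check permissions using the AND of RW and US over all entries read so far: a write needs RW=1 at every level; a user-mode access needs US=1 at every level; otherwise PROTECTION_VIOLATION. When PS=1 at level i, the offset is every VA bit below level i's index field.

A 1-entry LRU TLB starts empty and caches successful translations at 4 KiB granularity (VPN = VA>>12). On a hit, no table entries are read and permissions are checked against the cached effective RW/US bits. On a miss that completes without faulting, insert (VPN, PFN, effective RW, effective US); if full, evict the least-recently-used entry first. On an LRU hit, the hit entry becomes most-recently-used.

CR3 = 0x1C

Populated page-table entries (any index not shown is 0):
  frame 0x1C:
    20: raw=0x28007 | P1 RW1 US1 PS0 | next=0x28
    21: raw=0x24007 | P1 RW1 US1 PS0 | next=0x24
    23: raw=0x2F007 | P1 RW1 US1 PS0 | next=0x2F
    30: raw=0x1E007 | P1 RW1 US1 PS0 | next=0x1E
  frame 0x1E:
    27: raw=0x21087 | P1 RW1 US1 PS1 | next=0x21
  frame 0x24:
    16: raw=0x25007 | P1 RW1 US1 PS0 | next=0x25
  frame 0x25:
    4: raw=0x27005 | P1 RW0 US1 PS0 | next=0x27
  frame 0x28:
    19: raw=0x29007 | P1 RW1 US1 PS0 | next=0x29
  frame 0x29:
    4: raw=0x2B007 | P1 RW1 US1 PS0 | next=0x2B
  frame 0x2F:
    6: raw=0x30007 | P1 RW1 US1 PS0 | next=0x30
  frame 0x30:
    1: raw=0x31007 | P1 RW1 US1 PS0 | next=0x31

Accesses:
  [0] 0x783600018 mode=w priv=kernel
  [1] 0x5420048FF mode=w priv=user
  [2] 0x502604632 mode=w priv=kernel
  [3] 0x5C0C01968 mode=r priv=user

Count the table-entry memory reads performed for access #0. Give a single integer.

Per-access translation:
#0 VA=0x783600018 (w,kernel):
  [0] read 0x1C idx=30: raw=0x1E007 flags P=1 W=1 U=1 S=0
  [1] read 0x1E idx=27: raw=0x21087 flags P=1 W=1 U=1 S=1
  → PA=0x21018 (huge @L1)  (2 entries read)
#1 VA=0x5420048FF (w,user):
  [0] read 0x1C idx=21: raw=0x24007 flags P=1 W=1 U=1 S=0
  [1] read 0x24 idx=16: raw=0x25007 flags P=1 W=1 U=1 S=0
  [2] read 0x25 idx=4: raw=0x27005 flags P=1 W=0 U=1 S=0
  → PROTECTION_VIOLATION  (3 entries read)
#2 VA=0x502604632 (w,kernel):
  [0] read 0x1C idx=20: raw=0x28007 flags P=1 W=1 U=1 S=0
  [1] read 0x28 idx=19: raw=0x29007 flags P=1 W=1 U=1 S=0
  [2] read 0x29 idx=4: raw=0x2B007 flags P=1 W=1 U=1 S=0
  → PA=0x2B632  (3 entries read)
#3 VA=0x5C0C01968 (r,user):
  [0] read 0x1C idx=23: raw=0x2F007 flags P=1 W=1 U=1 S=0
  [1] read 0x2F idx=6: raw=0x30007 flags P=1 W=1 U=1 S=0
  [2] read 0x30 idx=1: raw=0x31007 flags P=1 W=1 U=1 S=0
  → PA=0x31968  (3 entries read)

Entries read for #0: 2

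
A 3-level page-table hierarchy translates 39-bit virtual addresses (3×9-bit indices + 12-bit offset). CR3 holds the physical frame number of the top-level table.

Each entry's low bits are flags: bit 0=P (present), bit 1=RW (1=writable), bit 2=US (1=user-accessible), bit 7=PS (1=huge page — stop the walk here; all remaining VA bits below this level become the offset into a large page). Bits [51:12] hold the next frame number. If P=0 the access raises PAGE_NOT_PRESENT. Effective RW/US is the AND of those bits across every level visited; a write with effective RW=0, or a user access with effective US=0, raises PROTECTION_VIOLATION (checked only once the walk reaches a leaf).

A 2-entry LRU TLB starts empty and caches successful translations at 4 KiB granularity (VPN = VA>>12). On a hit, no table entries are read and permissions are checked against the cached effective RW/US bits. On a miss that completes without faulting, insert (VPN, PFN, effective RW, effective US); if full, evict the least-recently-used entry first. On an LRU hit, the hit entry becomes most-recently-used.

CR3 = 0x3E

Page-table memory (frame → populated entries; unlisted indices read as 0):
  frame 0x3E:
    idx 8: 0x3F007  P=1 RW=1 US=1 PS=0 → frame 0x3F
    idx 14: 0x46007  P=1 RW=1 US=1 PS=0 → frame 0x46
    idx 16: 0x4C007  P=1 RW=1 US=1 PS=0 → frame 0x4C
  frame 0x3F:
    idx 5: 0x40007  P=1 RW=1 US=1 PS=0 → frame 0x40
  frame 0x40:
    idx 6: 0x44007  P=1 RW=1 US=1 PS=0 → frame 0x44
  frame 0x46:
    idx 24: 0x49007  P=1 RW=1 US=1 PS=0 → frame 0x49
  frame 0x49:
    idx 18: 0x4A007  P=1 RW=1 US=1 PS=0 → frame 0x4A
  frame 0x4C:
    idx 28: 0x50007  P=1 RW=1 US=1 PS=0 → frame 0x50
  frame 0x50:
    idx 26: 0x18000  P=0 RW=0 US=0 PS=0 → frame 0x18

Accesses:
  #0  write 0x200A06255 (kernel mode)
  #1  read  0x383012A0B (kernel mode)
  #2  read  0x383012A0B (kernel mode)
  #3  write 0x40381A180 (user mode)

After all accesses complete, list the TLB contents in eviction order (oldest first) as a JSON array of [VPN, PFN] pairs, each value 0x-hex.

Walk each access:
#0 VA=0x200A06255 (w,kernel):
  lvl0: tbl 0x3E, slot 8 ⇒ 0x3F007 (P1/RW1/US1/PS0)
  lvl1: tbl 0x3F, slot 5 ⇒ 0x40007 (P1/RW1/US1/PS0)
  lvl2: tbl 0x40, slot 6 ⇒ 0x44007 (P1/RW1/US1/PS0)
  ⇒ phys 0x44255  [3 reads]
#1 VA=0x383012A0B (r,kernel):
  lvl0: tbl 0x3E, slot 14 ⇒ 0x46007 (P1/RW1/US1/PS0)
  lvl1: tbl 0x46, slot 24 ⇒ 0x49007 (P1/RW1/US1/PS0)
  lvl2: tbl 0x49, slot 18 ⇒ 0x4A007 (P1/RW1/US1/PS0)
  ⇒ phys 0x4AA0B  [3 reads]
#2 VA=0x383012A0B (r,kernel):
  TLB hit vpn=0x383012 → PA=0x4AA0B
#3 VA=0x40381A180 (w,user):
  lvl0: tbl 0x3E, slot 16 ⇒ 0x4C007 (P1/RW1/US1/PS0)
  lvl1: tbl 0x4C, slot 28 ⇒ 0x50007 (P1/RW1/US1/PS0)
  lvl2: tbl 0x50, slot 26 ⇒ 0x18000 (P0/RW0/US0/PS0)
  ⇒ fault: PAGE_NOT_PRESENT  — 3 lookups

TLB: [["0x200A06", "0x44"], ["0x383012", "0x4A"]]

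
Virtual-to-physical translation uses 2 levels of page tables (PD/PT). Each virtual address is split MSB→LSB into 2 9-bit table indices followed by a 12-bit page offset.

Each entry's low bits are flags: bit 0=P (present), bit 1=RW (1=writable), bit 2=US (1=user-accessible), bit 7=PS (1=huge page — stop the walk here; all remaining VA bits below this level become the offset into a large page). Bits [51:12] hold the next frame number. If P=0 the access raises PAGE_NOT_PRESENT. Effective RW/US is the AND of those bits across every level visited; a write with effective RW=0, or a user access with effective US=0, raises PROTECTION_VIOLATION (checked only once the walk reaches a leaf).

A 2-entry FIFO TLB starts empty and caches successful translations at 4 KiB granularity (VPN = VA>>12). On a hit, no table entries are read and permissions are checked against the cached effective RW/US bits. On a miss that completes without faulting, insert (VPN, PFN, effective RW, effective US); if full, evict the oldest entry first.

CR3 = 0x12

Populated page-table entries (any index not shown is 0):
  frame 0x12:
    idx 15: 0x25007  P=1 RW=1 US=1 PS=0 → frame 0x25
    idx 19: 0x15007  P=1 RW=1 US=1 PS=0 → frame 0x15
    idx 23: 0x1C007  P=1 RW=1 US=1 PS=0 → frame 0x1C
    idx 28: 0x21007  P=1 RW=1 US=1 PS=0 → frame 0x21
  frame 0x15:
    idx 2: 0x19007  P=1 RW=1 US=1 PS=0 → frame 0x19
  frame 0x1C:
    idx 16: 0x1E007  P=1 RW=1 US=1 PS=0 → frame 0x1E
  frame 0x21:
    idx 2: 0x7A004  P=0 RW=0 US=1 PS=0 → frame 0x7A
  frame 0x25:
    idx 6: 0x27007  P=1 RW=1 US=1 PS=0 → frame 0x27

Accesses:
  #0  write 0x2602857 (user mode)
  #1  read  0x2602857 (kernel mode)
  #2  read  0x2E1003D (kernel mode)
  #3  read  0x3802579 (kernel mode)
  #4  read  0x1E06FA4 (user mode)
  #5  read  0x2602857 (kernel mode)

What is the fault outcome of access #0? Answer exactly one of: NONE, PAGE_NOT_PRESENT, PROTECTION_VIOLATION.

Per-access translation:
#0 VA=0x2602857 (w,user):
  L0 @0x12[19] → 0x15007  P=1,RW=1,US=1,PS=0
  L1 @0x15[2] → 0x19007  P=1,RW=1,US=1,PS=0
  ✓ 0x19857  — 2 lookups
#1 VA=0x2602857 (r,kernel):
  TLB hit vpn=0x2602 → PA=0x19857
#2 VA=0x2E1003D (r,kernel):
  L0 @0x12[23] → 0x1C007  P=1,RW=1,US=1,PS=0
  L1 @0x1C[16] → 0x1E007  P=1,RW=1,US=1,PS=0
  ✓ 0x1E03D  — 2 lookups
#3 VA=0x3802579 (r,kernel):
  L0 @0x12[28] → 0x21007  P=1,RW=1,US=1,PS=0
  L1 @0x21[2] → 0x7A004  P=0,RW=0,US=1,PS=0
  ⇒ fault: PAGE_NOT_PRESENT  — 2 lookups
#4 VA=0x1E06FA4 (r,user):
  L0 @0x12[15] → 0x25007  P=1,RW=1,US=1,PS=0
  L1 @0x25[6] → 0x27007  P=1,RW=1,US=1,PS=0
  ✓ 0x27FA4  — 2 lookups
#5 VA=0x2602857 (r,kernel):
  L0 @0x12[19] → 0x15007  P=1,RW=1,US=1,PS=0
  L1 @0x15[2] → 0x19007  P=1,RW=1,US=1,PS=0
  ✓ 0x19857  — 2 lookups

Access #0 fault: NONE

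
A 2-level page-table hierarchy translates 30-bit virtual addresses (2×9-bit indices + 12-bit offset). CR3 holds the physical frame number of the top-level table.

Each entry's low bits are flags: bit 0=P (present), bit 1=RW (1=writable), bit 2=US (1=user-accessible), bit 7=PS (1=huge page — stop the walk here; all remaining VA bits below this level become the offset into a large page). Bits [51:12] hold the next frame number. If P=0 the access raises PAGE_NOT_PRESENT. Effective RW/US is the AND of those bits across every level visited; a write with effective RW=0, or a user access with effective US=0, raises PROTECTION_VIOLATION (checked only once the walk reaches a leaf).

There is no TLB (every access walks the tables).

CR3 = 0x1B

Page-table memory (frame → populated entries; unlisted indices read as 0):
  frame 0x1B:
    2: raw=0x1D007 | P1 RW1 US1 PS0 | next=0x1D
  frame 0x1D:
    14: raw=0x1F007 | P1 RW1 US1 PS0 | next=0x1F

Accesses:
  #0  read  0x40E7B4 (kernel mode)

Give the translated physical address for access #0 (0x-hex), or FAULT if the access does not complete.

Walk each access:
#0 VA=0x40E7B4 (r,kernel):
  [0] read 0x1B idx=2: raw=0x1D007 flags P=1 W=1 U=1 S=0
  [1] read 0x1D idx=14: raw=0x1F007 flags P=1 W=1 U=1 S=0
  ⇒ phys 0x1F7B4  [2 reads]

Access #0 PA: 0x1F7B4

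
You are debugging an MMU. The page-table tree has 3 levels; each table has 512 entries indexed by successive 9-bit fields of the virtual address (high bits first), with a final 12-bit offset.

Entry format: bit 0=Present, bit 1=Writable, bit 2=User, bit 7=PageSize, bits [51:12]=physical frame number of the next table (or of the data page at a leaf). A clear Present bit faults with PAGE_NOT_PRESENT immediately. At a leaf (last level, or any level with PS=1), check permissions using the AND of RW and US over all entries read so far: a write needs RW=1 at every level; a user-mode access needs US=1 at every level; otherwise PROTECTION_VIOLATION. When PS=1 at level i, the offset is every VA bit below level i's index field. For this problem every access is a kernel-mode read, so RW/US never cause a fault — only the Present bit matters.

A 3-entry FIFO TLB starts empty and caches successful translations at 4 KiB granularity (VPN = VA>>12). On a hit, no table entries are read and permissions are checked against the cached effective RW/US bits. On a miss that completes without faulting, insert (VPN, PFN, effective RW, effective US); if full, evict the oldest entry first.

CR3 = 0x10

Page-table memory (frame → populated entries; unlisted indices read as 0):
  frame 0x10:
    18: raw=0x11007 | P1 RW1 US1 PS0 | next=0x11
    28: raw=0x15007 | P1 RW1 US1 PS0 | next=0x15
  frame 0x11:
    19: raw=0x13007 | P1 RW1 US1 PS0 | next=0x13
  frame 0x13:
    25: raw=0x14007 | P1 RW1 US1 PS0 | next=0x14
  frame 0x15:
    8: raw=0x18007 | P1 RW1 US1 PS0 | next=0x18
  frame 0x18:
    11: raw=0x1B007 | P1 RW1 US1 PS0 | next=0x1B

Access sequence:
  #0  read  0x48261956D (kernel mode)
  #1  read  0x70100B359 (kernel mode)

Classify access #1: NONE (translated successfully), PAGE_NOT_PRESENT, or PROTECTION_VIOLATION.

Walk each access:
#0 VA=0x48261956D (r,kernel):
  [0] read 0x10 idx=18: raw=0x11007 flags P=1 W=1 U=1 S=0
  [1] read 0x11 idx=19: raw=0x13007 flags P=1 W=1 U=1 S=0
  [2] read 0x13 idx=25: raw=0x14007 flags P=1 W=1 U=1 S=0
  ⇒ phys 0x1456D  [3 reads]
#1 VA=0x70100B359 (r,kernel):
  [0] read 0x10 idx=28: raw=0x15007 flags P=1 W=1 U=1 S=0
  [1] read 0x15 idx=8: raw=0x18007 flags P=1 W=1 U=1 S=0
  [2] read 0x18 idx=11: raw=0x1B007 flags P=1 W=1 U=1 S=0
  ⇒ phys 0x1B359  [3 reads]

Access #1 fault: NONE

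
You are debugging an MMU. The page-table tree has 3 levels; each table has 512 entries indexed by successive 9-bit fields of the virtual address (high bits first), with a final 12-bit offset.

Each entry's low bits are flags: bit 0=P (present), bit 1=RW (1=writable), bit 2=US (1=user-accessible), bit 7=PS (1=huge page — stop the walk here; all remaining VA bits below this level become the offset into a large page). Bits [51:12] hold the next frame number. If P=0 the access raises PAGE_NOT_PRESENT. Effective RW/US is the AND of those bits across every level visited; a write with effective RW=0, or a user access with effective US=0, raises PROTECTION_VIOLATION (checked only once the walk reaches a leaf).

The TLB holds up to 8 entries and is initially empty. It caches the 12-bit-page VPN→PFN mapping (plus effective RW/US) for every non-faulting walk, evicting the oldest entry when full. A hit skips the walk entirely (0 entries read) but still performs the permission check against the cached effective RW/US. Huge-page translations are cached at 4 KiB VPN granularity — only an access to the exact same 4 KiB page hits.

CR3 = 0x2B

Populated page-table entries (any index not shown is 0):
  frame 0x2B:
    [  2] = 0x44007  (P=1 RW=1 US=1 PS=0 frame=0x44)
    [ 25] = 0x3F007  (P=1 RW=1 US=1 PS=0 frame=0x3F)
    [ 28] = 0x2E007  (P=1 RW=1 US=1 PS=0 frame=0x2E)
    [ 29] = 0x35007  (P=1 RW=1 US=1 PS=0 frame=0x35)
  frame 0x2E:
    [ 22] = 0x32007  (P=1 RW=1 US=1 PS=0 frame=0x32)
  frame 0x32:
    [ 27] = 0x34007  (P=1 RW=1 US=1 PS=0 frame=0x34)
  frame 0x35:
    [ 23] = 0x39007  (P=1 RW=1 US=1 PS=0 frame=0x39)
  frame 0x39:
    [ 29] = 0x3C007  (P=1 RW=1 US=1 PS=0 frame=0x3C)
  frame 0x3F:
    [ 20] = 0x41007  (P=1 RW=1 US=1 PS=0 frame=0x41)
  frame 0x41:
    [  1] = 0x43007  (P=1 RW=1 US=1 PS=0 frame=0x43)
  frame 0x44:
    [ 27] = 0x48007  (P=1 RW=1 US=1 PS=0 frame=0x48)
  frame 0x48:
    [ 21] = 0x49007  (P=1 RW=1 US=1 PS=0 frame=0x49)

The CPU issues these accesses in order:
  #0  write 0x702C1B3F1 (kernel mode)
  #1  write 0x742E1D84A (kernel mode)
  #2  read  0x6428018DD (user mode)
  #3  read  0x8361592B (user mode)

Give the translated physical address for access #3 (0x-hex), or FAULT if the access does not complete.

Per-access translation:
#0 VA=0x702C1B3F1 (w,kernel):
  L0 @0x2B[28] → 0x2E007  P=1,RW=1,US=1,PS=0
  L1 @0x2E[22] → 0x32007  P=1,RW=1,US=1,PS=0
  L2 @0x32[27] → 0x34007  P=1,RW=1,US=1,PS=0
  → PA=0x343F1  (3 entries read)
#1 VA=0x742E1D84A (w,kernel):
  L0 @0x2B[29] → 0x35007  P=1,RW=1,US=1,PS=0
  L1 @0x35[23] → 0x39007  P=1,RW=1,US=1,PS=0
  L2 @0x39[29] → 0x3C007  P=1,RW=1,US=1,PS=0
  → PA=0x3C84A  (3 entries read)
#2 VA=0x6428018DD (r,user):
  L0 @0x2B[25] → 0x3F007  P=1,RW=1,US=1,PS=0
  L1 @0x3F[20] → 0x41007  P=1,RW=1,US=1,PS=0
  L2 @0x41[1] → 0x43007  P=1,RW=1,US=1,PS=0
  → PA=0x438DD  (3 entries read)
#3 VA=0x8361592B (r,user):
  L0 @0x2B[2] → 0x44007  P=1,RW=1,US=1,PS=0
  L1 @0x44[27] → 0x48007  P=1,RW=1,US=1,PS=0
  L2 @0x48[21] → 0x49007  P=1,RW=1,US=1,PS=0
  → PA=0x4992B  (3 entries read)

Access #3 PA: 0x4992B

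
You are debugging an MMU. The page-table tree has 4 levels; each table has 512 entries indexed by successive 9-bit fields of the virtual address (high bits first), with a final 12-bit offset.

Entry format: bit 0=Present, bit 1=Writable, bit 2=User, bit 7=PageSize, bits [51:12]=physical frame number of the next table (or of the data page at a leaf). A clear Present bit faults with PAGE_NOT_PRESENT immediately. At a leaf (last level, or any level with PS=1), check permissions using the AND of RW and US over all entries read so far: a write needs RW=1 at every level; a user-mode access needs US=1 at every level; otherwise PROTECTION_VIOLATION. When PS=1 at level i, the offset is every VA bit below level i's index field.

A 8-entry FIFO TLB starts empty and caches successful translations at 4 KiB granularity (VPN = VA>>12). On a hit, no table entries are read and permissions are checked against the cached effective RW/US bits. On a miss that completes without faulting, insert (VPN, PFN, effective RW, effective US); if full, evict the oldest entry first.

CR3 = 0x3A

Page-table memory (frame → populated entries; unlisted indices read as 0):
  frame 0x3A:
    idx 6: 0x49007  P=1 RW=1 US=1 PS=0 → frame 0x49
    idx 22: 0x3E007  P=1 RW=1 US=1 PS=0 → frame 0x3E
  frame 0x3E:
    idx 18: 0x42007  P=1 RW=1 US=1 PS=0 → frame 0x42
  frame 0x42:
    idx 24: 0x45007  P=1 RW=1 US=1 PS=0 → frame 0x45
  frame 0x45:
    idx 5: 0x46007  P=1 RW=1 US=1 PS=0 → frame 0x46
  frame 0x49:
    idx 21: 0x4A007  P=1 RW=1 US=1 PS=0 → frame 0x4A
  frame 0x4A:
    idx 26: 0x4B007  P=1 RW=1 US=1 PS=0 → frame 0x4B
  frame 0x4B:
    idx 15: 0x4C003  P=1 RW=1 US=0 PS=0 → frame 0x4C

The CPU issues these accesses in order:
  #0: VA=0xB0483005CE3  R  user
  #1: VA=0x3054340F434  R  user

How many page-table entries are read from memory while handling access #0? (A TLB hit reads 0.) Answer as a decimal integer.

Walk each access:
#0 VA=0xB0483005CE3 (r,user):
  L0 @0x3A[22] → 0x3E007  P=1,RW=1,US=1,PS=0
  L1 @0x3E[18] → 0x42007  P=1,RW=1,US=1,PS=0
  L2 @0x42[24] → 0x45007  P=1,RW=1,US=1,PS=0
  L3 @0x45[5] → 0x46007  P=1,RW=1,US=1,PS=0
  → PA=0x46CE3  (4 entries read)
#1 VA=0x3054340F434 (r,user):
  L0 @0x3A[6] → 0x49007  P=1,RW=1,US=1,PS=0
  L1 @0x49[21] → 0x4A007  P=1,RW=1,US=1,PS=0
  L2 @0x4A[26] → 0x4B007  P=1,RW=1,US=1,PS=0
  L3 @0x4B[15] → 0x4C003  P=1,RW=1,US=0,PS=0
  → PROTECTION_VIOLATION  (4 entries read)

Entries read for #0: 4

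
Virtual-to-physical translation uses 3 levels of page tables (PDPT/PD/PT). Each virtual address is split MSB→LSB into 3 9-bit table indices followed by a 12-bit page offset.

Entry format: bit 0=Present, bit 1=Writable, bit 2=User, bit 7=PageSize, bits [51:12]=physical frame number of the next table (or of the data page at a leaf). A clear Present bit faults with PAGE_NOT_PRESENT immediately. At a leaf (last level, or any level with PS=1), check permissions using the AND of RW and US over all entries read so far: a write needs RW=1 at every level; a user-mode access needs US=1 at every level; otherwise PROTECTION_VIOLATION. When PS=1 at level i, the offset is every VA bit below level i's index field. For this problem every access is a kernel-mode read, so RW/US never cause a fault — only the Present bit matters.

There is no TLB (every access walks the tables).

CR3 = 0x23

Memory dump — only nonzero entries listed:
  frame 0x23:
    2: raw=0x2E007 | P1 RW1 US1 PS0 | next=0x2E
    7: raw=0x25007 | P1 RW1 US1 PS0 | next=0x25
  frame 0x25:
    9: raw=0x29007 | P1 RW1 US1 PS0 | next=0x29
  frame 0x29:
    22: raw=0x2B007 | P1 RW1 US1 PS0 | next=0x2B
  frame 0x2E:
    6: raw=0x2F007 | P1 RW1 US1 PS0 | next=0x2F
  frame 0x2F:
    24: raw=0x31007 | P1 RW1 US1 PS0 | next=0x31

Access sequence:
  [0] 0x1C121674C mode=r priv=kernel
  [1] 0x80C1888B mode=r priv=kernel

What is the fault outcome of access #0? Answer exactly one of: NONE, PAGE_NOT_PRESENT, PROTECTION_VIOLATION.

Per-access translation:
#0 VA=0x1C121674C (r,kernel):
  [0] read 0x23 idx=7: raw=0x25007 flags P=1 W=1 U=1 S=0
  [1] read 0x25 idx=9: raw=0x29007 flags P=1 W=1 U=1 S=0
  [2] read 0x29 idx=22: raw=0x2B007 flags P=1 W=1 U=1 S=0
  ✓ 0x2B74C  — 3 lookups
#1 VA=0x80C1888B (r,kernel):
  [0] read 0x23 idx=2: raw=0x2E007 flags P=1 W=1 U=1 S=0
  [1] read 0x2E idx=6: raw=0x2F007 flags P=1 W=1 U=1 S=0
  [2] read 0x2F idx=24: raw=0x31007 flags P=1 W=1 U=1 S=0
  ✓ 0x3188B  — 3 lookups

Access #0 fault: NONE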